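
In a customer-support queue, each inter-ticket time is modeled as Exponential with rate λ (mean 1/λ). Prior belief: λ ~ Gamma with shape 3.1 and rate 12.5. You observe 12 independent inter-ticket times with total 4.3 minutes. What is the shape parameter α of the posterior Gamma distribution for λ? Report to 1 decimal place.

15.1

With a Gamma(shape α, rate β) prior on the exponential rate λ, the posterior after n observations with total T = Σxᵢ is Gamma(α+n, β+T).
Posterior: Gamma(3.1+12, 12.5+4.3) = Gamma(15.1, 16.8).
Posterior α = 15.1.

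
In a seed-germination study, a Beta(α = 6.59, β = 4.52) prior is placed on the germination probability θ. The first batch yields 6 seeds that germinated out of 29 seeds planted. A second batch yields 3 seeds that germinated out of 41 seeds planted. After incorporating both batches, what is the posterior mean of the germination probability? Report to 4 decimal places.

The Beta prior is conjugate to a Binomial/Bernoulli likelihood; the update adds successes to α and failures to β.
After batch 1: Beta(6.59+6, 4.52+23) = Beta(12.59, 27.52).
After batch 2: Beta(12.59+3, 27.52+38) = Beta(15.59, 65.52).
Posterior mean = α/(α+β) = 15.59/81.11 = 0.1922.

0.1922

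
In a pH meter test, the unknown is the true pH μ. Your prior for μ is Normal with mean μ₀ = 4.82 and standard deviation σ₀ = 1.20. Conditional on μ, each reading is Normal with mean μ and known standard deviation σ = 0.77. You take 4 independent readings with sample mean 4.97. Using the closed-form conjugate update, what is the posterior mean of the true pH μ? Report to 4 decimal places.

For Normal data with known variance σ², a Normal(μ₀, σ₀²) prior on μ is conjugate. Posterior precision = 1/σ₀² + n/σ²; posterior mean is the precision-weighted average of μ₀ and x̄.
n·x̄ = 4·4.97 = 19.88.
σ₀² = 1.20² = 1.44, σ² = 0.77² = 0.5929; σ² + n·σ₀² = 0.5929 + 4·1.44 = 6.3529.
Posterior mean = (μ₀/σ₀² + n·x̄/σ²)/(1/σ₀² + n/σ²) = (σ²·μ₀ + σ₀²·n·x̄)/(σ² + n·σ₀²) = (0.5929·4.82 + 1.44·19.88)/6.3529 = 31.484978/6.3529 = 4.9560.

4.9560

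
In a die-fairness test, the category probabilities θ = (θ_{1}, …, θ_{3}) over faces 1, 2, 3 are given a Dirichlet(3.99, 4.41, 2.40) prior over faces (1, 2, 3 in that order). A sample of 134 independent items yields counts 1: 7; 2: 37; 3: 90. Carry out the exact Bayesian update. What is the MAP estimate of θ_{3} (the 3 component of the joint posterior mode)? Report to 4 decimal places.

0.6446

The Dirichlet prior is conjugate to the Multinomial likelihood: each posterior αⱼ = prior αⱼ + observed count nⱼ.
Posterior concentration: (10.99, 41.41, 92.40), total = 144.80.
Joint mode component: (α_{3}−1)/(Σα−K) = 91.40/141.80 = 0.6446.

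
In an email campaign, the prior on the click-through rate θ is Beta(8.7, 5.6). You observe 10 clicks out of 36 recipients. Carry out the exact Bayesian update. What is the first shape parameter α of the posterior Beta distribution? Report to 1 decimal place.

The Beta prior is conjugate to a Binomial/Bernoulli likelihood; the update adds successes to α and failures to β.
Posterior: Beta(α+k, β+n−k) = Beta(8.7+10, 5.6+26) = Beta(18.7, 31.6).
Posterior α = 18.7.

18.7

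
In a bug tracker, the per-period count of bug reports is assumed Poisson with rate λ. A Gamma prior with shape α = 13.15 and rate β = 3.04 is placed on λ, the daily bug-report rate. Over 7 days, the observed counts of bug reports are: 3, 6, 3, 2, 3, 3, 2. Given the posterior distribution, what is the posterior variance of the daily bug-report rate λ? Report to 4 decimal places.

0.3487

With a Gamma(shape α, rate β) prior, the Poisson likelihood is conjugate: the posterior is Gamma(α + ΣXᵢ, β + n).
Sum of counts S = 22 over n = 7 days.
Posterior: Gamma(α+S, β+n) = Gamma(13.15+22, 3.04+7) = Gamma(35.15, 10.04).
Var = α/β² = 35.15/10.04² = 0.3487.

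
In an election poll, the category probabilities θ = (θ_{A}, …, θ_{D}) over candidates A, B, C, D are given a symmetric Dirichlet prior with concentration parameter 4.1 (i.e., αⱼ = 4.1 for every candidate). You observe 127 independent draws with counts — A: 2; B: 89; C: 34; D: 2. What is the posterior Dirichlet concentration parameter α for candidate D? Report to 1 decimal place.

The Dirichlet prior is conjugate to the Multinomial likelihood: each posterior αⱼ = prior αⱼ + observed count nⱼ.
Posterior concentration: (6.1, 93.1, 38.1, 6.1), total = 143.4.
α_{D} = 4.1 + 2 = 6.1.

6.1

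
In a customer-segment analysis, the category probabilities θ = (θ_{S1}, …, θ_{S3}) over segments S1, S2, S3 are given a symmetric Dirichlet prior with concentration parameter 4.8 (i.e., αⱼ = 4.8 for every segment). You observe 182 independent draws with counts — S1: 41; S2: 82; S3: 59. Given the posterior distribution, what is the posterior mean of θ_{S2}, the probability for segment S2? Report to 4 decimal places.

The Dirichlet prior is conjugate to the Multinomial likelihood: each posterior αⱼ = prior αⱼ + observed count nⱼ.
Posterior concentration: (45.8, 86.8, 63.8), total = 196.4.
E[θ_{S2}|data] = α_{S2}/Σα = 86.8/196.4 = 0.4420.

0.4420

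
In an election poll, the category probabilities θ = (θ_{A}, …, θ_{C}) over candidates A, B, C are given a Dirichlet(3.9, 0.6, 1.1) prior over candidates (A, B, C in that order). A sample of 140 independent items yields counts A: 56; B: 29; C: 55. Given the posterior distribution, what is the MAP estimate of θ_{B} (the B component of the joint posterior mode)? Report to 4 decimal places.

0.2006

The Dirichlet prior is conjugate to the Multinomial likelihood: each posterior αⱼ = prior αⱼ + observed count nⱼ.
Posterior concentration: (59.9, 29.6, 56.1), total = 145.6.
Joint mode component: (α_{B}−1)/(Σα−K) = 28.6/142.6 = 0.2006.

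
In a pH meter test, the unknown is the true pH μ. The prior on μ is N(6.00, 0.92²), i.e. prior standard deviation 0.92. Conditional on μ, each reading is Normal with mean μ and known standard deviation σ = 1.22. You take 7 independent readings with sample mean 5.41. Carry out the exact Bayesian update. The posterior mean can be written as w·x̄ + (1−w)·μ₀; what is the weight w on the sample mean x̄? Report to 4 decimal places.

0.7992

For Normal data with known variance σ², a Normal(μ₀, σ₀²) prior on μ is conjugate. Posterior precision = 1/σ₀² + n/σ²; posterior mean is the precision-weighted average of μ₀ and x̄.
σ₀² = 0.92² = 0.8464, σ² = 1.22² = 1.4884. Prior precision 1/σ₀² = 1/0.8464; data precision n/σ² = 7/1.4884.
w = (n/σ²)/(1/σ₀² + n/σ²) = n·σ₀²/(σ² + n·σ₀²) = 7·0.8464/(1.4884 + 7·0.8464) = 5.9248/7.4132 = 0.7992.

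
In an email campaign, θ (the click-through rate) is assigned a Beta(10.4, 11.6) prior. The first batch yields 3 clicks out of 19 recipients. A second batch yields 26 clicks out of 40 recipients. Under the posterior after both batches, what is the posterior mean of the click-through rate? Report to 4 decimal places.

The Beta prior is conjugate to a Binomial/Bernoulli likelihood; the update adds successes to α and failures to β.
After batch 1: Beta(10.4+3, 11.6+16) = Beta(13.4, 27.6).
After batch 2: Beta(13.4+26, 27.6+14) = Beta(39.4, 41.6).
Posterior mean = α/(α+β) = 39.4/81.0 = 0.4864.

0.4864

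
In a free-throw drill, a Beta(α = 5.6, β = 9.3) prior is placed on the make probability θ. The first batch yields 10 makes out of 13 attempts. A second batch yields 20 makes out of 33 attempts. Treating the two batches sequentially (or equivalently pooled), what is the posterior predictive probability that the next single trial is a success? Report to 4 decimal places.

The Beta prior is conjugate to a Binomial/Bernoulli likelihood; the update adds successes to α and failures to β.
After batch 1: Beta(5.6+10, 9.3+3) = Beta(15.6, 12.3).
After batch 2: Beta(15.6+20, 12.3+13) = Beta(35.6, 25.3).
For a single future Bernoulli trial, P(success | data) = α/(α+β) = 0.5846.

0.5846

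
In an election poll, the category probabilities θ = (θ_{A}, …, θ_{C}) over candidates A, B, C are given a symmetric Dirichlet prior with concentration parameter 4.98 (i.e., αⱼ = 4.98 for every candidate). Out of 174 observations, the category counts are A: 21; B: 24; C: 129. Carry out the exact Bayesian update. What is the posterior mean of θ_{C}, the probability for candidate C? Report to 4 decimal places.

0.7091

The Dirichlet prior is conjugate to the Multinomial likelihood: each posterior αⱼ = prior αⱼ + observed count nⱼ.
Posterior concentration: (25.98, 28.98, 133.98), total = 188.94.
E[θ_{C}|data] = α_{C}/Σα = 133.98/188.94 = 0.7091.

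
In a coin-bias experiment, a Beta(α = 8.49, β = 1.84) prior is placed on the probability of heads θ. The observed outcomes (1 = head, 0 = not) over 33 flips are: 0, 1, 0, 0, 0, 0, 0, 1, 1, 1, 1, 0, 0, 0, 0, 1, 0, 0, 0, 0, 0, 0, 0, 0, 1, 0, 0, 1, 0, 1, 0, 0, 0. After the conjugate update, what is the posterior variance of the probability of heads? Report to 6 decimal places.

0.005430

The Beta prior is conjugate to a Binomial/Bernoulli likelihood; the update adds successes to α and failures to β.
Posterior: Beta(α+k, β+n−k) = Beta(8.49+9, 1.84+24) = Beta(17.49, 25.84).
Var = αβ/((α+β)²(α+β+1)) = 17.49·25.84/(43.33²·44.33) = 0.005430.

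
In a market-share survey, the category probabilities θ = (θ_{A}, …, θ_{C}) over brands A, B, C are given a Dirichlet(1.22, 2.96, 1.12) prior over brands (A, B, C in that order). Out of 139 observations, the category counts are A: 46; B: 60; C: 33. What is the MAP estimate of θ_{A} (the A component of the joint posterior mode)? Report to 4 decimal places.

0.3271

The Dirichlet prior is conjugate to the Multinomial likelihood: each posterior αⱼ = prior αⱼ + observed count nⱼ.
Posterior concentration: (47.22, 62.96, 34.12), total = 144.30.
Joint mode component: (α_{A}−1)/(Σα−K) = 46.22/141.30 = 0.3271.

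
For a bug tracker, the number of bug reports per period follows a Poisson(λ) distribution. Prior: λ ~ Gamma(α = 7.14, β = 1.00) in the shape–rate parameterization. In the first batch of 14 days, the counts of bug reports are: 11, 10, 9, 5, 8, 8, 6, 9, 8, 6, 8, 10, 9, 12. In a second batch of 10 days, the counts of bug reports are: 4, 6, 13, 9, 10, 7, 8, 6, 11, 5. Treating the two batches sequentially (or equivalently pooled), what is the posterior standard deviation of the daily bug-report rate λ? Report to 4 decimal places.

With a Gamma(shape α, rate β) prior, the Poisson likelihood is conjugate: the posterior is Gamma(α + ΣXᵢ, β + n).
Batch 1: sum of counts S = 119 over n = 14 days.
After batch 1: Gamma(α+S, β+n) = Gamma(7.14+119, 1.00+14) = Gamma(126.14, 15.00).
Batch 2: sum of counts S = 79 over n = 10 days.
After batch 2: Gamma(α+S, β+n) = Gamma(126.14+79, 15.00+10) = Gamma(205.14, 25.00).
SD = √α/β = √205.14/25.00 = 0.5729.

0.5729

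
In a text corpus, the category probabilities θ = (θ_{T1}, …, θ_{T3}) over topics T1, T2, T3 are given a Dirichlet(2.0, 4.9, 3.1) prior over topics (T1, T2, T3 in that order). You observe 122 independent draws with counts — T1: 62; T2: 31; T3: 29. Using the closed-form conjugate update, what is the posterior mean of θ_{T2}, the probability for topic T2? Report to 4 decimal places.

The Dirichlet prior is conjugate to the Multinomial likelihood: each posterior αⱼ = prior αⱼ + observed count nⱼ.
Posterior concentration: (64.0, 35.9, 32.1), total = 132.0.
E[θ_{T2}|data] = α_{T2}/Σα = 35.9/132.0 = 0.2720.

0.2720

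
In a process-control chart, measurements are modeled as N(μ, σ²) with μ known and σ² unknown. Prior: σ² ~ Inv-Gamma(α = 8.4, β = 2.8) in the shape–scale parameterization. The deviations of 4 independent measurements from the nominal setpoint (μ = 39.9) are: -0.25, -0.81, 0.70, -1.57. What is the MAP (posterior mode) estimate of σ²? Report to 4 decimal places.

0.4067

With known mean μ and an Inverse-Gamma(α, β) prior on σ², the Normal likelihood is conjugate: posterior is Inv-Gamma(α + n/2, β + Σ(xᵢ−μ)²/2).
Σ(xᵢ−μ)² = (-0.25)² + (-0.81)² + (0.70)² + (-1.57)² = 3.6735.
Posterior: Inv-Gamma(8.4 + 4/2, 2.8 + 3.6735/2) = Inv-Gamma(10.40, 4.63675).
Mode = β/(α+1) = 4.63675/11.40 = 0.4067.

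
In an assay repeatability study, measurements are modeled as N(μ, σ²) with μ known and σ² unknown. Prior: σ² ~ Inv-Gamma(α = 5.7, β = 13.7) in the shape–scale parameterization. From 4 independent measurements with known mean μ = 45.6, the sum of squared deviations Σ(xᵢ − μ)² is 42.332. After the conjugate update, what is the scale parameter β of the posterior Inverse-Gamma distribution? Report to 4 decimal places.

34.8660

With known mean μ and an Inverse-Gamma(α, β) prior on σ², the Normal likelihood is conjugate: posterior is Inv-Gamma(α + n/2, β + Σ(xᵢ−μ)²/2).
Posterior: Inv-Gamma(5.7 + 4/2, 13.7 + 42.332/2) = Inv-Gamma(7.70, 34.8660).
Posterior β = 34.8660.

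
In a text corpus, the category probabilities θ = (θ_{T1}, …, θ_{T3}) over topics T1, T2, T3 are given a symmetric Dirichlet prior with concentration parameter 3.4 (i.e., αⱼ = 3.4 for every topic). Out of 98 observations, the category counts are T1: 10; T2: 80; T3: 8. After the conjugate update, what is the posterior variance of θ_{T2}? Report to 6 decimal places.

The Dirichlet prior is conjugate to the Multinomial likelihood: each posterior αⱼ = prior αⱼ + observed count nⱼ.
Posterior concentration: (13.4, 83.4, 11.4), total = 108.2.
Var[θ_j] = α_j(Σα−α_j)/((Σα)²(Σα+1)) = 83.4·24.8/(108.2²·109.2) = 0.001618.

0.001618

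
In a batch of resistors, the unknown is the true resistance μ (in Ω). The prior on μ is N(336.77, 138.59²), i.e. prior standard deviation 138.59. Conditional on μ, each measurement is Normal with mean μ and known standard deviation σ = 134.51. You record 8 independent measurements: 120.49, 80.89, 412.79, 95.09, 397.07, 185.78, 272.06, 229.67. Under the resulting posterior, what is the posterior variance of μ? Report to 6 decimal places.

2023.368871

For Normal data with known variance σ², a Normal(μ₀, σ₀²) prior on μ is conjugate. Posterior precision = 1/σ₀² + n/σ²; posterior mean is the precision-weighted average of μ₀ and x̄.
σ₀² = 138.59² = 19207.1881, σ² = 134.51² = 18092.9401; σ² + n·σ₀² = 18092.9401 + 8·19207.1881 = 171750.4449.
Posterior precision = 1/σ₀² + n/σ² = 1/19207.1881 + 8/18092.9401 = (σ² + n·σ₀²)/(σ₀²σ²) = 171750.4449/(19207.1881·18092.9401); posterior variance σₙ² = σ₀²σ²/(σ² + n·σ₀²) = 19207.1881·18092.9401/171750.4449 = 2023.368871.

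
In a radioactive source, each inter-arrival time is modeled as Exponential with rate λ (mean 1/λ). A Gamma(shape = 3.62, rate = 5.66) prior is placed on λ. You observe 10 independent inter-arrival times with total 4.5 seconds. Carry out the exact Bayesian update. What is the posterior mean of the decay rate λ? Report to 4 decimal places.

1.3406

With a Gamma(shape α, rate β) prior on the exponential rate λ, the posterior after n observations with total T = Σxᵢ is Gamma(α+n, β+T).
Posterior: Gamma(3.62+10, 5.66+4.5) = Gamma(13.62, 10.16).
Posterior mean of λ = α/β = 13.62/10.16 = 1.3406.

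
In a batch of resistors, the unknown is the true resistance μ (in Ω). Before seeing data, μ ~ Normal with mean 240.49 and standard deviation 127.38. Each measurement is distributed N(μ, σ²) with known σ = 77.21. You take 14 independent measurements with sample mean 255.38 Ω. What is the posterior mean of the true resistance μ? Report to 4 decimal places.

254.9992

For Normal data with known variance σ², a Normal(μ₀, σ₀²) prior on μ is conjugate. Posterior precision = 1/σ₀² + n/σ²; posterior mean is the precision-weighted average of μ₀ and x̄.
n·x̄ = 14·255.38 = 3575.32.
σ₀² = 127.38² = 16225.6644, σ² = 77.21² = 5961.3841; σ² + n·σ₀² = 5961.3841 + 14·16225.6644 = 233120.6857.
Posterior mean = (μ₀/σ₀² + n·x̄/σ²)/(1/σ₀² + n/σ²) = (σ²·μ₀ + σ₀²·n·x̄)/(σ² + n·σ₀²) = (5961.3841·240.49 + 16225.6644·3575.32)/233120.6857 = 59445595.704817/233120.6857 = 254.9992.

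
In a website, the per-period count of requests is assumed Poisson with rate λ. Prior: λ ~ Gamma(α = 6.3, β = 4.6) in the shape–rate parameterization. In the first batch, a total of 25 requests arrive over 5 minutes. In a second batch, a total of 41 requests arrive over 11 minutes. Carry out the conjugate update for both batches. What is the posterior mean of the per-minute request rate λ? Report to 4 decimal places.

3.5097

With a Gamma(shape α, rate β) prior, the Poisson likelihood is conjugate: the posterior is Gamma(α + ΣXᵢ, β + n).
After batch 1: Gamma(α+S, β+n) = Gamma(6.3+25, 4.6+5) = Gamma(31.3, 9.6).
After batch 2: Gamma(α+S, β+n) = Gamma(31.3+41, 9.6+11) = Gamma(72.3, 20.6).
Posterior mean = α/β = 72.3/20.6 = 3.5097.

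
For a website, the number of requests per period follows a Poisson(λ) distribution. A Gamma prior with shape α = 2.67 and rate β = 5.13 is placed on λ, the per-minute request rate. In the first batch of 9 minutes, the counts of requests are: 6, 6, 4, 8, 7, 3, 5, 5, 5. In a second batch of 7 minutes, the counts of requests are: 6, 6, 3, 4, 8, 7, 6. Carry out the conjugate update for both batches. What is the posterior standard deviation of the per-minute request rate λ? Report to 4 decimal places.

With a Gamma(shape α, rate β) prior, the Poisson likelihood is conjugate: the posterior is Gamma(α + ΣXᵢ, β + n).
Batch 1: sum of counts S = 49 over n = 9 minutes.
After batch 1: Gamma(α+S, β+n) = Gamma(2.67+49, 5.13+9) = Gamma(51.67, 14.13).
Batch 2: sum of counts S = 40 over n = 7 minutes.
After batch 2: Gamma(α+S, β+n) = Gamma(51.67+40, 14.13+7) = Gamma(91.67, 21.13).
SD = √α/β = √91.67/21.13 = 0.4531.

0.4531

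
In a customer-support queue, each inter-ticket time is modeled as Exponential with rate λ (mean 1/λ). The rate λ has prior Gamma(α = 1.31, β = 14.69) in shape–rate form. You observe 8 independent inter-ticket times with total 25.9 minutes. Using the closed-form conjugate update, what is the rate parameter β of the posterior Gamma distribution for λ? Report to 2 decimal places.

With a Gamma(shape α, rate β) prior on the exponential rate λ, the posterior after n observations with total T = Σxᵢ is Gamma(α+n, β+T).
Posterior: Gamma(1.31+8, 14.69+25.9) = Gamma(9.31, 40.59).
Posterior β = 40.59.

40.59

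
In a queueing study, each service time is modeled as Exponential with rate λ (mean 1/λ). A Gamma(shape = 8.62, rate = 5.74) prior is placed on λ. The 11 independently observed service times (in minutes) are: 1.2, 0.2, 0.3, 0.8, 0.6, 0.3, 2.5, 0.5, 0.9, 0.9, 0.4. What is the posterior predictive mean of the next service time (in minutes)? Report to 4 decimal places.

With a Gamma(shape α, rate β) prior on the exponential rate λ, the posterior after n observations with total T = Σxᵢ is Gamma(α+n, β+T).
Sum of observations T = 8.6 minutes; n = 11.
Posterior: Gamma(8.62+11, 5.74+8.6) = Gamma(19.62, 14.34).
The predictive distribution for the next observation is Lomax; its mean is β/(α−1) = 14.34/18.62 = 0.7701.

0.7701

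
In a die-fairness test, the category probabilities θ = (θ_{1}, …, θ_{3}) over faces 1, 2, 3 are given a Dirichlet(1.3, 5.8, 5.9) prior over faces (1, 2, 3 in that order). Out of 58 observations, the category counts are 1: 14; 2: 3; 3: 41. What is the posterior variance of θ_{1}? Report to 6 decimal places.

0.002348

The Dirichlet prior is conjugate to the Multinomial likelihood: each posterior αⱼ = prior αⱼ + observed count nⱼ.
Posterior concentration: (15.3, 8.8, 46.9), total = 71.0.
Var[θ_j] = α_j(Σα−α_j)/((Σα)²(Σα+1)) = 15.3·55.7/(71.0²·72.0) = 0.002348.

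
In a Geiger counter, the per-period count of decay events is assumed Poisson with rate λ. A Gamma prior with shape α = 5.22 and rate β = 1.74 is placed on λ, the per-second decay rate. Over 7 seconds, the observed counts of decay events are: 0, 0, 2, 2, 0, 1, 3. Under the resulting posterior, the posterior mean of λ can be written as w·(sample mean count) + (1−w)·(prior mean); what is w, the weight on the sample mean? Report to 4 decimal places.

0.8009

With a Gamma(shape α, rate β) prior, the Poisson likelihood is conjugate: the posterior is Gamma(α + ΣXᵢ, β + n).
Posterior mean = (α₀+S)/(β₀+n) = [n/(β₀+n)]·(S/n) + [β₀/(β₀+n)]·(α₀/β₀), so only n and β₀ enter the weight.
Weight on data w = n/(β₀+n) = 7/(1.74+7) = 7/8.74 = 0.8009.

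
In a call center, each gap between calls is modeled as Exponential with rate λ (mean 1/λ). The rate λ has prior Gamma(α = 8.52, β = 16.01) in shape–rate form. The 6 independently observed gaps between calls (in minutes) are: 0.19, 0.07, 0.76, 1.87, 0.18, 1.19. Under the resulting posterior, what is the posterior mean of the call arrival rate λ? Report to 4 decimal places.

0.7163

With a Gamma(shape α, rate β) prior on the exponential rate λ, the posterior after n observations with total T = Σxᵢ is Gamma(α+n, β+T).
Sum of observations T = 4.26 minutes; n = 6.
Posterior: Gamma(8.52+6, 16.01+4.26) = Gamma(14.52, 20.27).
Posterior mean of λ = α/β = 14.52/20.27 = 0.7163.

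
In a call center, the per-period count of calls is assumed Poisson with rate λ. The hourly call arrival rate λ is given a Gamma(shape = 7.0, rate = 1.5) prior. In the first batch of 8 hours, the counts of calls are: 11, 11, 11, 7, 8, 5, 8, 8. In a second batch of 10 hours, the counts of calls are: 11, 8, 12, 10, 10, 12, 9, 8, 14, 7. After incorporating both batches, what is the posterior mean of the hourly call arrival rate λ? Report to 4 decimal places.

With a Gamma(shape α, rate β) prior, the Poisson likelihood is conjugate: the posterior is Gamma(α + ΣXᵢ, β + n).
Batch 1: sum of counts S = 69 over n = 8 hours.
After batch 1: Gamma(α+S, β+n) = Gamma(7.0+69, 1.5+8) = Gamma(76.0, 9.5).
Batch 2: sum of counts S = 101 over n = 10 hours.
After batch 2: Gamma(α+S, β+n) = Gamma(76.0+101, 9.5+10) = Gamma(177.0, 19.5).
Posterior mean = α/β = 177.0/19.5 = 9.0769.

9.0769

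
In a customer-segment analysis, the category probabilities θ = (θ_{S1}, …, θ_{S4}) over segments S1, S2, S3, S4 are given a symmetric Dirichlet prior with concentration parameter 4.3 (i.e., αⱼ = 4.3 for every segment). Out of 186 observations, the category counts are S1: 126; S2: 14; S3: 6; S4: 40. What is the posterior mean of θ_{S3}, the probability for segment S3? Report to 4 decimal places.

0.0507

The Dirichlet prior is conjugate to the Multinomial likelihood: each posterior αⱼ = prior αⱼ + observed count nⱼ.
Posterior concentration: (130.3, 18.3, 10.3, 44.3), total = 203.2.
E[θ_{S3}|data] = α_{S3}/Σα = 10.3/203.2 = 0.0507.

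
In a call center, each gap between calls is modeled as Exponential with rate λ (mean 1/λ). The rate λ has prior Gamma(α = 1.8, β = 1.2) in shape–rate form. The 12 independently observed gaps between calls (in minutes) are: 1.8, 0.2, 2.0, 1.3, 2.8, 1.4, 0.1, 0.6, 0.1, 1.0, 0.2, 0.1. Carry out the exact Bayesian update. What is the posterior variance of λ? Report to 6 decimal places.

With a Gamma(shape α, rate β) prior on the exponential rate λ, the posterior after n observations with total T = Σxᵢ is Gamma(α+n, β+T).
Sum of observations T = 11.6 minutes; n = 12.
Posterior: Gamma(1.8+12, 1.2+11.6) = Gamma(13.8, 12.8).
Var = α/β² = 0.084229.

0.084229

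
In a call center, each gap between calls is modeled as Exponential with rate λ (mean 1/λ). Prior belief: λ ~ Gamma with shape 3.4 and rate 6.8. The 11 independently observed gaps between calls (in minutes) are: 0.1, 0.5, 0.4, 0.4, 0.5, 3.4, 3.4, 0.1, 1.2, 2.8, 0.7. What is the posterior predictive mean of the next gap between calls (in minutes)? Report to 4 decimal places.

1.5149

With a Gamma(shape α, rate β) prior on the exponential rate λ, the posterior after n observations with total T = Σxᵢ is Gamma(α+n, β+T).
Sum of observations T = 13.5 minutes; n = 11.
Posterior: Gamma(3.4+11, 6.8+13.5) = Gamma(14.4, 20.3).
The predictive distribution for the next observation is Lomax; its mean is β/(α−1) = 20.3/13.4 = 1.5149.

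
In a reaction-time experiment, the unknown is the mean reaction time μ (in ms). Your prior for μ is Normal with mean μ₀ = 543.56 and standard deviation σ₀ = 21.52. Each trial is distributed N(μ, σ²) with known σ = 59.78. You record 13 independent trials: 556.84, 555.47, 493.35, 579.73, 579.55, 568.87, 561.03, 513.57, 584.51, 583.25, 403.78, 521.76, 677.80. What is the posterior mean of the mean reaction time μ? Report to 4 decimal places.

549.0257

For Normal data with known variance σ², a Normal(μ₀, σ₀²) prior on μ is conjugate. Posterior precision = 1/σ₀² + n/σ²; posterior mean is the precision-weighted average of μ₀ and x̄.
Σxᵢ = 556.84 + 555.47 + 493.35 + 579.73 + 579.55 + 568.87 + 561.03 + 513.57 + 584.51 + 583.25 + 403.78 + 521.76 + 677.80 = 7179.51, so n·x̄ = 7179.51.
σ₀² = 21.52² = 463.1104, σ² = 59.78² = 3573.6484; σ² + n·σ₀² = 3573.6484 + 13·463.1104 = 9594.0836.
Posterior mean = (μ₀/σ₀² + n·x̄/σ²)/(1/σ₀² + n/σ²) = (σ²·μ₀ + σ₀²·n·x̄)/(σ² + n·σ₀²) = (3573.6484·543.56 + 463.1104·7179.51)/9594.0836 = 5267398.072208/9594.0836 = 549.0257.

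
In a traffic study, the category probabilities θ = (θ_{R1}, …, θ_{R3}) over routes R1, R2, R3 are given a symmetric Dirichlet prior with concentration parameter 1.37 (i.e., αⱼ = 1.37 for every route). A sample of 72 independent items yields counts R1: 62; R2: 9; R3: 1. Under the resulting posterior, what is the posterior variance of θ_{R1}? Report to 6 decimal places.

0.001807

The Dirichlet prior is conjugate to the Multinomial likelihood: each posterior αⱼ = prior αⱼ + observed count nⱼ.
Posterior concentration: (63.37, 10.37, 2.37), total = 76.11.
Var[θ_j] = α_j(Σα−α_j)/((Σα)²(Σα+1)) = 63.37·12.74/(76.11²·77.11) = 0.001807.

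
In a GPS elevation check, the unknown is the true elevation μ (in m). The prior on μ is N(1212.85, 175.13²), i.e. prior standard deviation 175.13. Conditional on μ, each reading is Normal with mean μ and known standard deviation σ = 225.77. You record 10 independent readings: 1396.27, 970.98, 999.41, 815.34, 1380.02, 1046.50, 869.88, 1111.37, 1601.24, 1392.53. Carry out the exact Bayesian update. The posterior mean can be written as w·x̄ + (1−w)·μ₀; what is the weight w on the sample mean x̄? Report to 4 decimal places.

0.8575

For Normal data with known variance σ², a Normal(μ₀, σ₀²) prior on μ is conjugate. Posterior precision = 1/σ₀² + n/σ²; posterior mean is the precision-weighted average of μ₀ and x̄.
σ₀² = 175.13² = 30670.5169, σ² = 225.77² = 50972.0929. Prior precision 1/σ₀² = 1/30670.5169; data precision n/σ² = 10/50972.0929.
w = (n/σ²)/(1/σ₀² + n/σ²) = n·σ₀²/(σ² + n·σ₀²) = 10·30670.5169/(50972.0929 + 10·30670.5169) = 306705.169/357677.2619 = 0.8575.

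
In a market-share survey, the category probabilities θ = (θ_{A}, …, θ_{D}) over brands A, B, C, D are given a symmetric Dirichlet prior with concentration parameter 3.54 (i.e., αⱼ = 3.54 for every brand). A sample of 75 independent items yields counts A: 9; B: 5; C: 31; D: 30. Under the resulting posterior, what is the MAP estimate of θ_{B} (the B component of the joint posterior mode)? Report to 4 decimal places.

0.0885

The Dirichlet prior is conjugate to the Multinomial likelihood: each posterior αⱼ = prior αⱼ + observed count nⱼ.
Posterior concentration: (12.54, 8.54, 34.54, 33.54), total = 89.16.
Joint mode component: (α_{B}−1)/(Σα−K) = 7.54/85.16 = 0.0885.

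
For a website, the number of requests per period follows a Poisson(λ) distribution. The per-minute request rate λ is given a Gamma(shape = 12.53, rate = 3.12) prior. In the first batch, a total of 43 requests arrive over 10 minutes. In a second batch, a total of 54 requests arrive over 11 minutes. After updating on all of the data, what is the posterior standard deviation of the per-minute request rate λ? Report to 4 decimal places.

0.4339

With a Gamma(shape α, rate β) prior, the Poisson likelihood is conjugate: the posterior is Gamma(α + ΣXᵢ, β + n).
After batch 1: Gamma(α+S, β+n) = Gamma(12.53+43, 3.12+10) = Gamma(55.53, 13.12).
After batch 2: Gamma(α+S, β+n) = Gamma(55.53+54, 13.12+11) = Gamma(109.53, 24.12).
SD = √α/β = √109.53/24.12 = 0.4339.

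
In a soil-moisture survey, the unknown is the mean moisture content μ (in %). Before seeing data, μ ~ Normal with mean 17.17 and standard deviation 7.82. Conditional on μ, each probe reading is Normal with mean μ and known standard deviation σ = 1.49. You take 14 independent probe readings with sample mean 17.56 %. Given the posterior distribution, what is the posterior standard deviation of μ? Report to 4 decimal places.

For Normal data with known variance σ², a Normal(μ₀, σ₀²) prior on μ is conjugate. Posterior precision = 1/σ₀² + n/σ²; posterior mean is the precision-weighted average of μ₀ and x̄.
σ₀² = 7.82² = 61.1524, σ² = 1.49² = 2.2201; σ² + n·σ₀² = 2.2201 + 14·61.1524 = 858.3537.
Posterior precision = 1/σ₀² + n/σ² = 1/61.1524 + 14/2.2201 = (σ² + n·σ₀²)/(σ₀²σ²) = 858.3537/(61.1524·2.2201); posterior variance σₙ² = σ₀²σ²/(σ² + n·σ₀²) = 61.1524·2.2201/858.3537 = 0.158168.
Posterior SD = √σₙ² = √(61.1524·2.2201/858.3537) = 0.3977.

0.3977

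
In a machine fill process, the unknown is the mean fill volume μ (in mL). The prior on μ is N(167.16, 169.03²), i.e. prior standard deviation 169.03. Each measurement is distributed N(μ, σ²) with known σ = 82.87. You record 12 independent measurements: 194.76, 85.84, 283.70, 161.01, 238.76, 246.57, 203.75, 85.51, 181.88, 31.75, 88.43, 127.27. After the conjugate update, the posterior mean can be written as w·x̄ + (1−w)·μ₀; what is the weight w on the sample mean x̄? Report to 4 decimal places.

0.9804

For Normal data with known variance σ², a Normal(μ₀, σ₀²) prior on μ is conjugate. Posterior precision = 1/σ₀² + n/σ²; posterior mean is the precision-weighted average of μ₀ and x̄.
σ₀² = 169.03² = 28571.1409, σ² = 82.87² = 6867.4369. Prior precision 1/σ₀² = 1/28571.1409; data precision n/σ² = 12/6867.4369.
w = (n/σ²)/(1/σ₀² + n/σ²) = n·σ₀²/(σ² + n·σ₀²) = 12·28571.1409/(6867.4369 + 12·28571.1409) = 342853.6908/349721.1277 = 0.9804.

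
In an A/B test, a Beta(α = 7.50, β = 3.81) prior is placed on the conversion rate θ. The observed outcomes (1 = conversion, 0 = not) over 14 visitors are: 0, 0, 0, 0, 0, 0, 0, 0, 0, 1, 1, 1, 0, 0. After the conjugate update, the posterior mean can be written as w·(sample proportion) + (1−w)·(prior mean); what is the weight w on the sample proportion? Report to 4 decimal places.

The Beta prior is conjugate to a Binomial/Bernoulli likelihood; the update adds successes to α and failures to β.
Posterior mean = (α₀+k)/(α₀+β₀+n) = [n/(α₀+β₀+n)]·(k/n) + [(α₀+β₀)/(α₀+β₀+n)]·α₀/(α₀+β₀), so only n and the prior enter the weight.
The weight on the data is w = n/(α₀+β₀+n) = 14/(7.50+3.81+14) = 14/25.31 = 0.5531.

0.5531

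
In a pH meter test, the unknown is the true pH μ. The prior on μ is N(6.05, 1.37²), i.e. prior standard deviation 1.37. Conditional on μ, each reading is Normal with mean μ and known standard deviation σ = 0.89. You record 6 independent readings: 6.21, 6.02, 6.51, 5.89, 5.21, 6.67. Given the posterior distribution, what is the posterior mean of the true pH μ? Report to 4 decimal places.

For Normal data with known variance σ², a Normal(μ₀, σ₀²) prior on μ is conjugate. Posterior precision = 1/σ₀² + n/σ²; posterior mean is the precision-weighted average of μ₀ and x̄.
Σxᵢ = 6.21 + 6.02 + 6.51 + 5.89 + 5.21 + 6.67 = 36.51, so n·x̄ = 36.51.
σ₀² = 1.37² = 1.8769, σ² = 0.89² = 0.7921; σ² + n·σ₀² = 0.7921 + 6·1.8769 = 12.0535.
Posterior mean = (μ₀/σ₀² + n·x̄/σ²)/(1/σ₀² + n/σ²) = (σ²·μ₀ + σ₀²·n·x̄)/(σ² + n·σ₀²) = (0.7921·6.05 + 1.8769·36.51)/12.0535 = 73.317824/12.0535 = 6.0827.

6.0827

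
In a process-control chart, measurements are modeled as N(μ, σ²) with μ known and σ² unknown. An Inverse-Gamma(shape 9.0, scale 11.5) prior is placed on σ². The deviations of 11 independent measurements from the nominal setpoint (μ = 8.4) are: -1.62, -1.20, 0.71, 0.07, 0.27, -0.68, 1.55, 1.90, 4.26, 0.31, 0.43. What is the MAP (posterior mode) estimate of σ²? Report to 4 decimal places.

With known mean μ and an Inverse-Gamma(α, β) prior on σ², the Normal likelihood is conjugate: posterior is Inv-Gamma(α + n/2, β + Σ(xᵢ−μ)²/2).
Σ(xᵢ−μ)² = (-1.62)² + (-1.20)² + (0.71)² + (0.07)² + (0.27)² + (-0.68)² + (1.55)² + (1.90)² + (4.26)² + (0.31)² + (0.43)² = 29.5498.
Posterior: Inv-Gamma(9.0 + 11/2, 11.5 + 29.5498/2) = Inv-Gamma(14.50, 26.27490).
Mode = β/(α+1) = 26.27490/15.50 = 1.6952.

1.6952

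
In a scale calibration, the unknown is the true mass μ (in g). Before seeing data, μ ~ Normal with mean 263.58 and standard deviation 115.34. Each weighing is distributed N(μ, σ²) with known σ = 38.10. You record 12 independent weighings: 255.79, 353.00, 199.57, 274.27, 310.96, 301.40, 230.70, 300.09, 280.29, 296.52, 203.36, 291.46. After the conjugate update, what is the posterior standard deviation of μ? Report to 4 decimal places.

10.9489

For Normal data with known variance σ², a Normal(μ₀, σ₀²) prior on μ is conjugate. Posterior precision = 1/σ₀² + n/σ²; posterior mean is the precision-weighted average of μ₀ and x̄.
σ₀² = 115.34² = 13303.3156, σ² = 38.10² = 1451.61; σ² + n·σ₀² = 1451.61 + 12·13303.3156 = 161091.3972.
Posterior precision = 1/σ₀² + n/σ² = 1/13303.3156 + 12/1451.61 = (σ² + n·σ₀²)/(σ₀²σ²) = 161091.3972/(13303.3156·1451.61); posterior variance σₙ² = σ₀²σ²/(σ² + n·σ₀²) = 13303.3156·1451.61/161091.3972 = 119.877450.
Posterior SD = √σₙ² = √(13303.3156·1451.61/161091.3972) = 10.9489.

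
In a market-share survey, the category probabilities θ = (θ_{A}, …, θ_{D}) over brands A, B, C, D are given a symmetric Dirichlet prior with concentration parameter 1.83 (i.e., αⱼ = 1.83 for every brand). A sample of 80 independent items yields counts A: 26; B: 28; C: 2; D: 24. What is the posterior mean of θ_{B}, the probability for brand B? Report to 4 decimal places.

0.3416

The Dirichlet prior is conjugate to the Multinomial likelihood: each posterior αⱼ = prior αⱼ + observed count nⱼ.
Posterior concentration: (27.83, 29.83, 3.83, 25.83), total = 87.32.
E[θ_{B}|data] = α_{B}/Σα = 29.83/87.32 = 0.3416.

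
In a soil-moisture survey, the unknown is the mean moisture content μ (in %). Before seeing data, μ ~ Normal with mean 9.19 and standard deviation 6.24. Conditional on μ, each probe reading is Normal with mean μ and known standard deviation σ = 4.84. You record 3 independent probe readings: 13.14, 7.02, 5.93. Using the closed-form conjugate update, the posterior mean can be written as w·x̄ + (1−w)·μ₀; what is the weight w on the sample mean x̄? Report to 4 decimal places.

For Normal data with known variance σ², a Normal(μ₀, σ₀²) prior on μ is conjugate. Posterior precision = 1/σ₀² + n/σ²; posterior mean is the precision-weighted average of μ₀ and x̄.
σ₀² = 6.24² = 38.9376, σ² = 4.84² = 23.4256. Prior precision 1/σ₀² = 1/38.9376; data precision n/σ² = 3/23.4256.
w = (n/σ²)/(1/σ₀² + n/σ²) = n·σ₀²/(σ² + n·σ₀²) = 3·38.9376/(23.4256 + 3·38.9376) = 116.8128/140.2384 = 0.8330.

0.8330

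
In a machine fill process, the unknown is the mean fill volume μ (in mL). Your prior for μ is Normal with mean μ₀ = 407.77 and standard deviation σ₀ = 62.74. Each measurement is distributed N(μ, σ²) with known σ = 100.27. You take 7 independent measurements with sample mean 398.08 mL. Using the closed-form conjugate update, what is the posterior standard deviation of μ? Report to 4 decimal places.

For Normal data with known variance σ², a Normal(μ₀, σ₀²) prior on μ is conjugate. Posterior precision = 1/σ₀² + n/σ²; posterior mean is the precision-weighted average of μ₀ and x̄.
σ₀² = 62.74² = 3936.3076, σ² = 100.27² = 10054.0729; σ² + n·σ₀² = 10054.0729 + 7·3936.3076 = 37608.2261.
Posterior precision = 1/σ₀² + n/σ² = 1/3936.3076 + 7/10054.0729 = (σ² + n·σ₀²)/(σ₀²σ²) = 37608.2261/(3936.3076·10054.0729); posterior variance σₙ² = σ₀²σ²/(σ² + n·σ₀²) = 3936.3076·10054.0729/37608.2261 = 1052.320933.
Posterior SD = √σₙ² = √(3936.3076·10054.0729/37608.2261) = 32.4395.

32.4395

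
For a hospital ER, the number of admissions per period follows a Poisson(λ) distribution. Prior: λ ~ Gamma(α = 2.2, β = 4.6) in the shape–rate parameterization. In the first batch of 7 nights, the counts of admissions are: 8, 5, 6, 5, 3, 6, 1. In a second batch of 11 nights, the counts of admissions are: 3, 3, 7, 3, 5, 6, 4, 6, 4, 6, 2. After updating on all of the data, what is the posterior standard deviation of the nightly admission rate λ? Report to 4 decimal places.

With a Gamma(shape α, rate β) prior, the Poisson likelihood is conjugate: the posterior is Gamma(α + ΣXᵢ, β + n).
Batch 1: sum of counts S = 34 over n = 7 nights.
After batch 1: Gamma(α+S, β+n) = Gamma(2.2+34, 4.6+7) = Gamma(36.2, 11.6).
Batch 2: sum of counts S = 49 over n = 11 nights.
After batch 2: Gamma(α+S, β+n) = Gamma(36.2+49, 11.6+11) = Gamma(85.2, 22.6).
SD = √α/β = √85.2/22.6 = 0.4084.

0.4084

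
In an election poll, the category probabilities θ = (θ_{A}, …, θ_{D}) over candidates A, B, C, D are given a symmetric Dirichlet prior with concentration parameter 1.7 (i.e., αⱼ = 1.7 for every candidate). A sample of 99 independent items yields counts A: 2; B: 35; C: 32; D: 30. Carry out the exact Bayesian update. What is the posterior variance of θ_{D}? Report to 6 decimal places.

0.001965

The Dirichlet prior is conjugate to the Multinomial likelihood: each posterior αⱼ = prior αⱼ + observed count nⱼ.
Posterior concentration: (3.7, 36.7, 33.7, 31.7), total = 105.8.
Var[θ_j] = α_j(Σα−α_j)/((Σα)²(Σα+1)) = 31.7·74.1/(105.8²·106.8) = 0.001965.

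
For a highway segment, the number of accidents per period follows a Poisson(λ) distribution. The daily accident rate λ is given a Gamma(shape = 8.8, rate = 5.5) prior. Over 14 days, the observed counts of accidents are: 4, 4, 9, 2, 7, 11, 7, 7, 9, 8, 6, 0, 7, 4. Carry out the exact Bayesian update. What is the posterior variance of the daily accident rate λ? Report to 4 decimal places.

0.2467

With a Gamma(shape α, rate β) prior, the Poisson likelihood is conjugate: the posterior is Gamma(α + ΣXᵢ, β + n).
Sum of counts S = 85 over n = 14 days.
Posterior: Gamma(α+S, β+n) = Gamma(8.8+85, 5.5+14) = Gamma(93.8, 19.5).
Var = α/β² = 93.8/19.5² = 0.2467.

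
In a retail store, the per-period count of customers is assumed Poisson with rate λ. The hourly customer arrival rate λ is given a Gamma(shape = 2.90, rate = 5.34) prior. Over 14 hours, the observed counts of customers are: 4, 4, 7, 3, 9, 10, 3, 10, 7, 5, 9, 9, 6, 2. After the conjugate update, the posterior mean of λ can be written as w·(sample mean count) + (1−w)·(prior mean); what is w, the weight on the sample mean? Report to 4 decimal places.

With a Gamma(shape α, rate β) prior, the Poisson likelihood is conjugate: the posterior is Gamma(α + ΣXᵢ, β + n).
Posterior mean = (α₀+S)/(β₀+n) = [n/(β₀+n)]·(S/n) + [β₀/(β₀+n)]·(α₀/β₀), so only n and β₀ enter the weight.
Weight on data w = n/(β₀+n) = 14/(5.34+14) = 14/19.34 = 0.7239.

0.7239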